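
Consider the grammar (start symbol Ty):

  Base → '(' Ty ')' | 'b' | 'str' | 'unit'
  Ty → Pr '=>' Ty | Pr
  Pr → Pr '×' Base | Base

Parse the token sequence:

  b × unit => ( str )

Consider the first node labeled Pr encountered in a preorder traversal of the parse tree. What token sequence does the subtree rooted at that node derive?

[Ty [Pr [Pr [Base b]] × [Base unit]] => [Ty [Pr [Base ( [Ty [Pr [Base str]]] )]]]]

b × unit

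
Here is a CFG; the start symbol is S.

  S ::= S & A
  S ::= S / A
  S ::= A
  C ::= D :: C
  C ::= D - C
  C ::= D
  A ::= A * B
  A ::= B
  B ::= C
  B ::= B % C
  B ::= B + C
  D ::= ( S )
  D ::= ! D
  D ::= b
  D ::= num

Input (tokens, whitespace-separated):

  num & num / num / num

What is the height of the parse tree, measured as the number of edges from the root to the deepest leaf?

8

[S [S [S [S [A [B [C [D num]]]]] & [A [B [C [D num]]]]] / [A [B [C [D num]]]]] / [A [B [C [D num]]]]]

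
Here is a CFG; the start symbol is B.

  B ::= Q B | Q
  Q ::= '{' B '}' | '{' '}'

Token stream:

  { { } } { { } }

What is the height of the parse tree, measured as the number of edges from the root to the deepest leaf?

[B [Q { [B [Q { }]] }] [B [Q { [B [Q { }]] }]]]

5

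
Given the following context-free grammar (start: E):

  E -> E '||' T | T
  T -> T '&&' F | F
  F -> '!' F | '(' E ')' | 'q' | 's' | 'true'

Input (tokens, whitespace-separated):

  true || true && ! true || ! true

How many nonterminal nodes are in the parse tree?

[E [E [E [T [F true]]] || [T [T [F true]] && [F ! [F true]]]] || [T [F ! [F true]]]]

13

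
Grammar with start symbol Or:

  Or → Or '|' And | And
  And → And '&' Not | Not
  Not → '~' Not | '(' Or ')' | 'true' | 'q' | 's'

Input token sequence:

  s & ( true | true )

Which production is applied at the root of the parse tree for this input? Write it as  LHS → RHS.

[Or [And [And [Not s]] & [Not ( [Or [Or [And [Not true]]] | [And [Not true]]] )]]]

Or → And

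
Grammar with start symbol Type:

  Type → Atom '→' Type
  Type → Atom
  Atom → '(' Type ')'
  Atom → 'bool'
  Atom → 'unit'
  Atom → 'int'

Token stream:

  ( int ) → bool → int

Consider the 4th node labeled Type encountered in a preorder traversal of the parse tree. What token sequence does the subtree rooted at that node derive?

[Type [Atom ( [Type [Atom int]] )] → [Type [Atom bool] → [Type [Atom int]]]]

int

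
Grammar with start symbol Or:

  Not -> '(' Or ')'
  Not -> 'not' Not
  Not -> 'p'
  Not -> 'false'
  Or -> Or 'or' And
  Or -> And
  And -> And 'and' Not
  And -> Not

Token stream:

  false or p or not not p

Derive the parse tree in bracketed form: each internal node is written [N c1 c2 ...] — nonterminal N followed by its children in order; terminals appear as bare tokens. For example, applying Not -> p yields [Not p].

[Or [Or [Or [And [Not false]]] or [And [Not p]]] or [And [Not not [Not not [Not p]]]]]

Or
Or or And
Or or And or And
And or And or And
Not or And or And
false or And or And
false or Not or And
false or p or And
false or p or Not
false or p or not Not
false or p or not not Not
false or p or not not p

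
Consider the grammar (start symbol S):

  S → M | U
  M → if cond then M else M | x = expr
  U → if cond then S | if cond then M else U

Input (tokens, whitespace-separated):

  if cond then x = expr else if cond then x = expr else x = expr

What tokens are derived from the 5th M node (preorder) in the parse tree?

[S [M if cond then [M x = expr] else [M if cond then [M x = expr] else [M x = expr]]]]

x = expr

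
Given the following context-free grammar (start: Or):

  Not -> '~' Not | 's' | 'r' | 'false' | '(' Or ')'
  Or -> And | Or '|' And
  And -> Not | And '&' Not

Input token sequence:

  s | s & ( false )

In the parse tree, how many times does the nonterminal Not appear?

[Or [Or [And [Not s]]] | [And [And [Not s]] & [Not ( [Or [And [Not false]]] )]]]

4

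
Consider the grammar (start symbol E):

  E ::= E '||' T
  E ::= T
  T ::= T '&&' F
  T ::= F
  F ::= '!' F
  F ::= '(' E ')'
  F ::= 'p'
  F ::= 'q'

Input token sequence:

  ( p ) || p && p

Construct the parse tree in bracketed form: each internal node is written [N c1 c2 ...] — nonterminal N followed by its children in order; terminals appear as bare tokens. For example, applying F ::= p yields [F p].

[E [E [T [F ( [E [T [F p]]] )]]] || [T [T [F p]] && [F p]]]

E
E || T
T || T
F || T
( E ) || T
( T ) || T
( F ) || T
( p ) || T
( p ) || T && F
( p ) || F && F
( p ) || p && F
( p ) || p && p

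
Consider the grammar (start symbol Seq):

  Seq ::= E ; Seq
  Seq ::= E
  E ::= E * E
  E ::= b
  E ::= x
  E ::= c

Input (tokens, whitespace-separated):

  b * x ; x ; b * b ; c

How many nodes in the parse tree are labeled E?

8

[Seq [E [E b] * [E x]] ; [Seq [E x] ; [Seq [E [E b] * [E b]] ; [Seq [E c]]]]]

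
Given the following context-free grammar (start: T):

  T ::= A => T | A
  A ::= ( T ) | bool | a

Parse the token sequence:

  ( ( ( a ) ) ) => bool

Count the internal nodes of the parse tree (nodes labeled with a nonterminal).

10

[T [A ( [T [A ( [T [A ( [T [A a]] )]] )]] )] => [T [A bool]]]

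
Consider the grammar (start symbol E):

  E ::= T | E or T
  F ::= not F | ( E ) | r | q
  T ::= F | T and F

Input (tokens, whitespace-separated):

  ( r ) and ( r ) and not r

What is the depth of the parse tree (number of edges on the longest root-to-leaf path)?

8

[E [T [T [T [F ( [E [T [F r]]] )]] and [F ( [E [T [F r]]] )]] and [F not [F r]]]]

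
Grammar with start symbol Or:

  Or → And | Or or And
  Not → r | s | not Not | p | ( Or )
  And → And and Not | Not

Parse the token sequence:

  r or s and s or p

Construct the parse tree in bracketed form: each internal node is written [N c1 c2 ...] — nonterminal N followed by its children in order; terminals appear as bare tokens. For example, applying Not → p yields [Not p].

Or
Or or And
Or or And or And
And or And or And
Not or And or And
r or And or And
r or And and Not or And
r or Not and Not or And
r or s and Not or And
r or s and s or And
r or s and s or Not
r or s and s or p

[Or [Or [Or [And [Not r]]] or [And [And [Not s]] and [Not s]]] or [And [Not p]]]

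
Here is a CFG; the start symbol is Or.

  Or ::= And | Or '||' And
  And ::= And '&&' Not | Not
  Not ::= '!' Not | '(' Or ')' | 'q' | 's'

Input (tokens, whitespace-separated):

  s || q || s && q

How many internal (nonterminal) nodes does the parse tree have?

[Or [Or [Or [And [Not s]]] || [And [Not q]]] || [And [And [Not s]] && [Not q]]]

11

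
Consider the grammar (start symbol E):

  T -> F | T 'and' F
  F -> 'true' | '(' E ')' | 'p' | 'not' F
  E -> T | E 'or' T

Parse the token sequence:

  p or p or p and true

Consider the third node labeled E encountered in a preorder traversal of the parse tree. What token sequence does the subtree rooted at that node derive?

[E [E [E [T [F p]]] or [T [F p]]] or [T [T [F p]] and [F true]]]

p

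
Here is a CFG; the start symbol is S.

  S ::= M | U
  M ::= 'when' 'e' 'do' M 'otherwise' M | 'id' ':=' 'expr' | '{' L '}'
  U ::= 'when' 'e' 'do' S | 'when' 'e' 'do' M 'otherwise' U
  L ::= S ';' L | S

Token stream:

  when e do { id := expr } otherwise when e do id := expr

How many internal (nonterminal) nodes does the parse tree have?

9

[S [U when e do [M { [L [S [M id := expr]]] }] otherwise [U when e do [S [M id := expr]]]]]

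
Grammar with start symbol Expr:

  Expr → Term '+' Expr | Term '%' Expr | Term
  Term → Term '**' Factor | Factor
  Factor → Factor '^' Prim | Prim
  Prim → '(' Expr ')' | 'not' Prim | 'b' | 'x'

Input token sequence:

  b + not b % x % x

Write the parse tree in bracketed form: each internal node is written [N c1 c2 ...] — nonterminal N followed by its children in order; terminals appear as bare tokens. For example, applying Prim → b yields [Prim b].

Expr
Term + Expr
Factor + Expr
Prim + Expr
b + Expr
b + Term % Expr
b + Factor % Expr
b + Prim % Expr
b + not Prim % Expr
b + not b % Expr
b + not b % Term % Expr
b + not b % Factor % Expr
b + not b % Prim % Expr
b + not b % x % Expr
b + not b % x % Term
b + not b % x % Factor
b + not b % x % Prim
b + not b % x % x

[Expr [Term [Factor [Prim b]]] + [Expr [Term [Factor [Prim not [Prim b]]]] % [Expr [Term [Factor [Prim x]]] % [Expr [Term [Factor [Prim x]]]]]]]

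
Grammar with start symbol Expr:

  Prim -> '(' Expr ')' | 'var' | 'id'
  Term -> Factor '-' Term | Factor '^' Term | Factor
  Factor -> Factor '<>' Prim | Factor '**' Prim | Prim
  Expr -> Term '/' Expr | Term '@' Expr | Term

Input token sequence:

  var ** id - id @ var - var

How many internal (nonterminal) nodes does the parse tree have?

16

[Expr [Term [Factor [Factor [Prim var]] ** [Prim id]] - [Term [Factor [Prim id]]]] @ [Expr [Term [Factor [Prim var]] - [Term [Factor [Prim var]]]]]]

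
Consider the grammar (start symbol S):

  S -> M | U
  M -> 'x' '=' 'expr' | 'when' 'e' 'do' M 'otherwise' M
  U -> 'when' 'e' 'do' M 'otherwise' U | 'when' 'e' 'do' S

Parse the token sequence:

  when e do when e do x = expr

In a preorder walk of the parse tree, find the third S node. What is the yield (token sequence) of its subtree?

x = expr

[S [U when e do [S [U when e do [S [M x = expr]]]]]]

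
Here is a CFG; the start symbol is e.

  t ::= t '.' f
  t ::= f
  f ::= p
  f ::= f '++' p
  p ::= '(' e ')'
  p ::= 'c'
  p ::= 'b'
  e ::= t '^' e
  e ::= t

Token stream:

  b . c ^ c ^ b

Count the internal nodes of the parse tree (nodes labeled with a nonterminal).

[e [t [t [f [p b]]] . [f [p c]]] ^ [e [t [f [p c]]] ^ [e [t [f [p b]]]]]]

15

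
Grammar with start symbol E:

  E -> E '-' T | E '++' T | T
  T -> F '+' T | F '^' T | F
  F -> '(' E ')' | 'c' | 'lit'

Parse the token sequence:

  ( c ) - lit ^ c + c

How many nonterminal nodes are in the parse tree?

[E [E [T [F ( [E [T [F c]]] )]]] - [T [F lit] ^ [T [F c] + [T [F c]]]]]

13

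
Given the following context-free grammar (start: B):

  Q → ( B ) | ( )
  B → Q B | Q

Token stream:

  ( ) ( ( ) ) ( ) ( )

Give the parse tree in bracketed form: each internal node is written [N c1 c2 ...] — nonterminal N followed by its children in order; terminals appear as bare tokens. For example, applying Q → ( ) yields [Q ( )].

B
Q B
( ) B
( ) Q B
( ) ( B ) B
( ) ( Q ) B
( ) ( ( ) ) B
( ) ( ( ) ) Q B
( ) ( ( ) ) ( ) B
( ) ( ( ) ) ( ) Q
( ) ( ( ) ) ( ) ( )

[B [Q ( )] [B [Q ( [B [Q ( )]] )] [B [Q ( )] [B [Q ( )]]]]]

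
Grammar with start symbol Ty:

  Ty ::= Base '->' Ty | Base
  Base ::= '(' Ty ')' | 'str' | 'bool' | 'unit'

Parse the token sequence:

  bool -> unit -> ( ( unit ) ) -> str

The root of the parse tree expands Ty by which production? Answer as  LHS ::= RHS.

[Ty [Base bool] -> [Ty [Base unit] -> [Ty [Base ( [Ty [Base ( [Ty [Base unit]] )]] )] -> [Ty [Base str]]]]]

Ty ::= Base '->' Ty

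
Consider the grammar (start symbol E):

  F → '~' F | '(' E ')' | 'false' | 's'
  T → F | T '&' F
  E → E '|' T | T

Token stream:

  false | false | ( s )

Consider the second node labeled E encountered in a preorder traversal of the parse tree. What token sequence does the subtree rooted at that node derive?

[E [E [E [T [F false]]] | [T [F false]]] | [T [F ( [E [T [F s]]] )]]]

false | false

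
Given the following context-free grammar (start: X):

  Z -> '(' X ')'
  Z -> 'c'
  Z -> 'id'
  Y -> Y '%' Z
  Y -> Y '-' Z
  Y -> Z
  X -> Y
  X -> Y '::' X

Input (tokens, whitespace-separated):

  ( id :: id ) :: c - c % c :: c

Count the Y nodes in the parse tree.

7

[X [Y [Z ( [X [Y [Z id]] :: [X [Y [Z id]]]] )]] :: [X [Y [Y [Y [Z c]] - [Z c]] % [Z c]] :: [X [Y [Z c]]]]]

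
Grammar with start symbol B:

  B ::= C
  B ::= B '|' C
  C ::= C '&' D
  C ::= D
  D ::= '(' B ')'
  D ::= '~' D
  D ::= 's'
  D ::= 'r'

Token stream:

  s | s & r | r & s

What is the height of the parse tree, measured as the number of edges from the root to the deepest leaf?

[B [B [B [C [D s]]] | [C [C [D s]] & [D r]]] | [C [C [D r]] & [D s]]]

5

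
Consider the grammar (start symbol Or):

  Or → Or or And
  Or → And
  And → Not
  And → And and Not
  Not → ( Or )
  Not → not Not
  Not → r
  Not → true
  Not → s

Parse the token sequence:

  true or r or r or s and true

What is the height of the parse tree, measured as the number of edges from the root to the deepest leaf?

6

[Or [Or [Or [Or [And [Not true]]] or [And [Not r]]] or [And [Not r]]] or [And [And [Not s]] and [Not true]]]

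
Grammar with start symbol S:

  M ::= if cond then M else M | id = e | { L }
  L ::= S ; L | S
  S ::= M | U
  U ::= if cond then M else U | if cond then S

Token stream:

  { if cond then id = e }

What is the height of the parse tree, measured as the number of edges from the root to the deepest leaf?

7

[S [M { [L [S [U if cond then [S [M id = e]]]]] }]]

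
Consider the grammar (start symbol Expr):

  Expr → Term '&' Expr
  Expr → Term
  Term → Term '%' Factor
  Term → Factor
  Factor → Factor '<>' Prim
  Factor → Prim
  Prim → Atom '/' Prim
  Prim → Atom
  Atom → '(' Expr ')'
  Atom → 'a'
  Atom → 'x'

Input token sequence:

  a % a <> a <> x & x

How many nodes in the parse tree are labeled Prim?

[Expr [Term [Term [Factor [Prim [Atom a]]]] % [Factor [Factor [Factor [Prim [Atom a]]] <> [Prim [Atom a]]] <> [Prim [Atom x]]]] & [Expr [Term [Factor [Prim [Atom x]]]]]]

5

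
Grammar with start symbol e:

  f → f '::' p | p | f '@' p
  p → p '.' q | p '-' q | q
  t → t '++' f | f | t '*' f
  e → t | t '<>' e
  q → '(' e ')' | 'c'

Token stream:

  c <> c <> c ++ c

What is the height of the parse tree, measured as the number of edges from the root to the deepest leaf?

[e [t [f [p [q c]]]] <> [e [t [f [p [q c]]]] <> [e [t [t [f [p [q c]]]] ++ [f [p [q c]]]]]]]

8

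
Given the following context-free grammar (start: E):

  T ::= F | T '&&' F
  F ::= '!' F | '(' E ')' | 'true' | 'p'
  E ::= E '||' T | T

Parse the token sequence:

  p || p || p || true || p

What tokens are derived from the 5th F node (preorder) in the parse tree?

[E [E [E [E [E [T [F p]]] || [T [F p]]] || [T [F p]]] || [T [F true]]] || [T [F p]]]

p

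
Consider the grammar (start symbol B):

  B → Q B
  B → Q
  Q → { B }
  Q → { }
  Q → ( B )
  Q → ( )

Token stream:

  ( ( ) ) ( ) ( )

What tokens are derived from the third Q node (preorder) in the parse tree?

[B [Q ( [B [Q ( )]] )] [B [Q ( )] [B [Q ( )]]]]

( )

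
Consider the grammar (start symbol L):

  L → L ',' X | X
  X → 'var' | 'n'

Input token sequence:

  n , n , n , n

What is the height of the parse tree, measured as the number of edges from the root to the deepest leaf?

[L [L [L [L [X n]] , [X n]] , [X n]] , [X n]]

5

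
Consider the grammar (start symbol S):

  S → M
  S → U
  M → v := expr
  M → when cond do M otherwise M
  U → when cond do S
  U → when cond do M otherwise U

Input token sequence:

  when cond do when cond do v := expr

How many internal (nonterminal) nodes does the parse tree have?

6

[S [U when cond do [S [U when cond do [S [M v := expr]]]]]]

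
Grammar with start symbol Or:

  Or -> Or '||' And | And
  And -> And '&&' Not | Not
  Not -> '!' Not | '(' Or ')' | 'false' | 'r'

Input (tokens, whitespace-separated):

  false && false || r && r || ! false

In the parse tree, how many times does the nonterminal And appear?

5

[Or [Or [Or [And [And [Not false]] && [Not false]]] || [And [And [Not r]] && [Not r]]] || [And [Not ! [Not false]]]]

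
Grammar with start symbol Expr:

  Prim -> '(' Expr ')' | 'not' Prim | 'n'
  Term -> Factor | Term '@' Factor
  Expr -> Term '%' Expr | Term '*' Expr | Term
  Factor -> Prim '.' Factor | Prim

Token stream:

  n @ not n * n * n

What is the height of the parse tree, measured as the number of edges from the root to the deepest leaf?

[Expr [Term [Term [Factor [Prim n]]] @ [Factor [Prim not [Prim n]]]] * [Expr [Term [Factor [Prim n]]] * [Expr [Term [Factor [Prim n]]]]]]

6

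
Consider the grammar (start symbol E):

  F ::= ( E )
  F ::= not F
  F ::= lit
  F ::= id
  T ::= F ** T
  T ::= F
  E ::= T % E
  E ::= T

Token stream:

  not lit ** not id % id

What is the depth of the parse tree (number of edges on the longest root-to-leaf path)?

[E [T [F not [F lit]] ** [T [F not [F id]]]] % [E [T [F id]]]]

5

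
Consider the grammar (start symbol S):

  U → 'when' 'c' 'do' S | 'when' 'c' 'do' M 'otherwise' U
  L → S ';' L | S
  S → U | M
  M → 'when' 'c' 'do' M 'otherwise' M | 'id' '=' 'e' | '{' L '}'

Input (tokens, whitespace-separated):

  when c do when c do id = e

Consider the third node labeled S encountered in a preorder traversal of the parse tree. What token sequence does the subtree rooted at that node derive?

id = e

[S [U when c do [S [U when c do [S [M id = e]]]]]]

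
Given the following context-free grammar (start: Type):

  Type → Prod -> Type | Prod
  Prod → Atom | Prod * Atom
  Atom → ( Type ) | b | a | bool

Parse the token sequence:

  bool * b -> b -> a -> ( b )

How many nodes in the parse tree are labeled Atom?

[Type [Prod [Prod [Atom bool]] * [Atom b]] -> [Type [Prod [Atom b]] -> [Type [Prod [Atom a]] -> [Type [Prod [Atom ( [Type [Prod [Atom b]]] )]]]]]]

6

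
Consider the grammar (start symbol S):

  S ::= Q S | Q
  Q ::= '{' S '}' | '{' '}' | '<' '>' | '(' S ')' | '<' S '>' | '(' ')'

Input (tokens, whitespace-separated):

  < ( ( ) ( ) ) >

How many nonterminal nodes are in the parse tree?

[S [Q < [S [Q ( [S [Q ( )] [S [Q ( )]]] )]] >]]

8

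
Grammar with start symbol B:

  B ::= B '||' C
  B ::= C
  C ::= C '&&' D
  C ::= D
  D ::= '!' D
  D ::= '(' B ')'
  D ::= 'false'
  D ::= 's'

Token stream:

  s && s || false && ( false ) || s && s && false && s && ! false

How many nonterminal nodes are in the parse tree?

25

[B [B [B [C [C [D s]] && [D s]]] || [C [C [D false]] && [D ( [B [C [D false]]] )]]] || [C [C [C [C [C [D s]] && [D s]] && [D false]] && [D s]] && [D ! [D false]]]]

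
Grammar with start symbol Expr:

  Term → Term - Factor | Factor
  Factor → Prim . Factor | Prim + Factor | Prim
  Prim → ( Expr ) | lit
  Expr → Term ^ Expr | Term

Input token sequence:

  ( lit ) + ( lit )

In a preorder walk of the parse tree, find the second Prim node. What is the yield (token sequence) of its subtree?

[Expr [Term [Factor [Prim ( [Expr [Term [Factor [Prim lit]]]] )] + [Factor [Prim ( [Expr [Term [Factor [Prim lit]]]] )]]]]]

lit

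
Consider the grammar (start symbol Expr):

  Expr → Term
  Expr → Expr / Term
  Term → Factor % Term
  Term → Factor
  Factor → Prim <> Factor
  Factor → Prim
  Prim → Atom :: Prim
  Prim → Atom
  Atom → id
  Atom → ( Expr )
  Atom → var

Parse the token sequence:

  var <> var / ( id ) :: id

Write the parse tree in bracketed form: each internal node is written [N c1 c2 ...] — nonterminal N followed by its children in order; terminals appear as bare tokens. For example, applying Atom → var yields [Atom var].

[Expr [Expr [Term [Factor [Prim [Atom var]] <> [Factor [Prim [Atom var]]]]]] / [Term [Factor [Prim [Atom ( [Expr [Term [Factor [Prim [Atom id]]]]] )] :: [Prim [Atom id]]]]]]

Expr
Expr / Term
Term / Term
Factor / Term
Prim <> Factor / Term
Atom <> Factor / Term
var <> Factor / Term
var <> Prim / Term
var <> Atom / Term
var <> var / Term
var <> var / Factor
var <> var / Prim
var <> var / Atom :: Prim
var <> var / ( Expr ) :: Prim
var <> var / ( Term ) :: Prim
var <> var / ( Factor ) :: Prim
var <> var / ( Prim ) :: Prim
var <> var / ( Atom ) :: Prim
var <> var / ( id ) :: Prim
var <> var / ( id ) :: Atom
var <> var / ( id ) :: id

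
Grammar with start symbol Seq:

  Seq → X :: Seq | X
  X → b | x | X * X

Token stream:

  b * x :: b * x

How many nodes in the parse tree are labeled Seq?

2

[Seq [X [X b] * [X x]] :: [Seq [X [X b] * [X x]]]]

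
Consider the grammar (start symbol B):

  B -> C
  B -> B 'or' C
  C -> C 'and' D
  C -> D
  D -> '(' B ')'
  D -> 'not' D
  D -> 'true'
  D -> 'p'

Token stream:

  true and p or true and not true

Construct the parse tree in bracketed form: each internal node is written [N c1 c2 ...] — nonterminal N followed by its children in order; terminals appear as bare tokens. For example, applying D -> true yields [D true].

B
B or C
C or C
C and D or C
D and D or C
true and D or C
true and p or C
true and p or C and D
true and p or D and D
true and p or true and D
true and p or true and not D
true and p or true and not true

[B [B [C [C [D true]] and [D p]]] or [C [C [D true]] and [D not [D true]]]]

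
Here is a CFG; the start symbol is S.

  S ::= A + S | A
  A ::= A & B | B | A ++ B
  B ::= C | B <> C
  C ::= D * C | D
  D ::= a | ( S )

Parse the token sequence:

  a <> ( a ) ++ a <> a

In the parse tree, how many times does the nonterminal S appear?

2

[S [A [A [B [B [C [D a]]] <> [C [D ( [S [A [B [C [D a]]]]] )]]]] ++ [B [B [C [D a]]] <> [C [D a]]]]]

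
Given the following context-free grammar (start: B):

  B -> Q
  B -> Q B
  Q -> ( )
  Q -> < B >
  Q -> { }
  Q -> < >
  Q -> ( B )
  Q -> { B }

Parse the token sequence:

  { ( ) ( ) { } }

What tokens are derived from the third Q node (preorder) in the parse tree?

[B [Q { [B [Q ( )] [B [Q ( )] [B [Q { }]]]] }]]

( )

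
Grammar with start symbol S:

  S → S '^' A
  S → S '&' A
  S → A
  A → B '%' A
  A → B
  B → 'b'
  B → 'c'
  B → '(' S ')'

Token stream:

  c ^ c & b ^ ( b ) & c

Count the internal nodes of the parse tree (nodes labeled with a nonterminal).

[S [S [S [S [S [A [B c]]] ^ [A [B c]]] & [A [B b]]] ^ [A [B ( [S [A [B b]]] )]]] & [A [B c]]]

18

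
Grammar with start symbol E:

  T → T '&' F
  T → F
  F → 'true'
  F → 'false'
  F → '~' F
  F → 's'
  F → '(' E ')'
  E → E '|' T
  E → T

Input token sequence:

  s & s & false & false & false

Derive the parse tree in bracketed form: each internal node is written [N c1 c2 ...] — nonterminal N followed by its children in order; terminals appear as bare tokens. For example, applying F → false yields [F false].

E
T
T & F
T & F & F
T & F & F & F
T & F & F & F & F
F & F & F & F & F
s & F & F & F & F
s & s & F & F & F
s & s & false & F & F
s & s & false & false & F
s & s & false & false & false

[E [T [T [T [T [T [F s]] & [F s]] & [F false]] & [F false]] & [F false]]]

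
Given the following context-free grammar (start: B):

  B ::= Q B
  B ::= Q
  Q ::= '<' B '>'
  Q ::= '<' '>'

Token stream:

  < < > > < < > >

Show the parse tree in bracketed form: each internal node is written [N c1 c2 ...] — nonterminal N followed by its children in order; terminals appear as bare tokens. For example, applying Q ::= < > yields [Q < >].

B
Q B
< B > B
< Q > B
< < > > B
< < > > Q
< < > > < B >
< < > > < Q >
< < > > < < > >

[B [Q < [B [Q < >]] >] [B [Q < [B [Q < >]] >]]]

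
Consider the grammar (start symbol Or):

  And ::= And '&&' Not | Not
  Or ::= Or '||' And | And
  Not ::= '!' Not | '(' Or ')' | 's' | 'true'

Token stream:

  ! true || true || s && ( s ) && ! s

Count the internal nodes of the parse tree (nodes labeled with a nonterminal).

[Or [Or [Or [And [Not ! [Not true]]]] || [And [Not true]]] || [And [And [And [Not s]] && [Not ( [Or [And [Not s]]] )]] && [Not ! [Not s]]]]

18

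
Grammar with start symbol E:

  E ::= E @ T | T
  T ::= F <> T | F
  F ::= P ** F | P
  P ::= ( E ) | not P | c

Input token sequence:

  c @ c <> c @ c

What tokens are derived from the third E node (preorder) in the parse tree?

[E [E [E [T [F [P c]]]] @ [T [F [P c]] <> [T [F [P c]]]]] @ [T [F [P c]]]]

c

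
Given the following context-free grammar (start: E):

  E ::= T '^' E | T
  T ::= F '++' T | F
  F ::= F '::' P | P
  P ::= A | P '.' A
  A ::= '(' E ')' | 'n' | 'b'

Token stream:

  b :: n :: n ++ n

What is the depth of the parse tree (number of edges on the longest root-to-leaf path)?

7

[E [T [F [F [F [P [A b]]] :: [P [A n]]] :: [P [A n]]] ++ [T [F [P [A n]]]]]]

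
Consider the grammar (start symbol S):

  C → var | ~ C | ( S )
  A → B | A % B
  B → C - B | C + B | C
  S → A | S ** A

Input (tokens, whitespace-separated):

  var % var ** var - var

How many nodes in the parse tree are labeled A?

[S [S [A [A [B [C var]]] % [B [C var]]]] ** [A [B [C var] - [B [C var]]]]]

3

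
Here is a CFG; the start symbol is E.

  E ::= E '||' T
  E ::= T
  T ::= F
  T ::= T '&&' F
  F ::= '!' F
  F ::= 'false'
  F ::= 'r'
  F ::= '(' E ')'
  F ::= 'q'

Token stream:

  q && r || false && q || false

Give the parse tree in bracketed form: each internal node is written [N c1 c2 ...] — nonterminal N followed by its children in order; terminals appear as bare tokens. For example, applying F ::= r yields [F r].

E
E || T
E || T || T
T || T || T
T && F || T || T
F && F || T || T
q && F || T || T
q && r || T || T
q && r || T && F || T
q && r || F && F || T
q && r || false && F || T
q && r || false && q || T
q && r || false && q || F
q && r || false && q || false

[E [E [E [T [T [F q]] && [F r]]] || [T [T [F false]] && [F q]]] || [T [F false]]]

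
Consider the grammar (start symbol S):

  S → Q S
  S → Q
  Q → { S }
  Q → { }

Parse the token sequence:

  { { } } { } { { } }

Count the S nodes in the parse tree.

5

[S [Q { [S [Q { }]] }] [S [Q { }] [S [Q { [S [Q { }]] }]]]]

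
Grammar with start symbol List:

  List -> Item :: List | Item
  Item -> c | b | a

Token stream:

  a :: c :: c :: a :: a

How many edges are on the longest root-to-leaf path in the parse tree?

[List [Item a] :: [List [Item c] :: [List [Item c] :: [List [Item a] :: [List [Item a]]]]]]

6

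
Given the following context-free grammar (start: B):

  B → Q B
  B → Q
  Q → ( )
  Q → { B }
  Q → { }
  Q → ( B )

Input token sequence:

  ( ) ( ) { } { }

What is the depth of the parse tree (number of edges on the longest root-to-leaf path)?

[B [Q ( )] [B [Q ( )] [B [Q { }] [B [Q { }]]]]]

5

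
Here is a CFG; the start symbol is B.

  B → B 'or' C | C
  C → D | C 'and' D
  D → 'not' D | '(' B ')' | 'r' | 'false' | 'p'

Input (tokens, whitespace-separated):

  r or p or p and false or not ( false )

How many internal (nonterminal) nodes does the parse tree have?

[B [B [B [B [C [D r]]] or [C [D p]]] or [C [C [D p]] and [D false]]] or [C [D not [D ( [B [C [D false]]] )]]]]

18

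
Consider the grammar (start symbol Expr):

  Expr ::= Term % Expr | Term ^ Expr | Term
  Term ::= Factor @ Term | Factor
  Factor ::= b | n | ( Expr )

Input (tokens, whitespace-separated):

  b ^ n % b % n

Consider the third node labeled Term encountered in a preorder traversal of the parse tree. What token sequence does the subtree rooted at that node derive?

[Expr [Term [Factor b]] ^ [Expr [Term [Factor n]] % [Expr [Term [Factor b]] % [Expr [Term [Factor n]]]]]]

b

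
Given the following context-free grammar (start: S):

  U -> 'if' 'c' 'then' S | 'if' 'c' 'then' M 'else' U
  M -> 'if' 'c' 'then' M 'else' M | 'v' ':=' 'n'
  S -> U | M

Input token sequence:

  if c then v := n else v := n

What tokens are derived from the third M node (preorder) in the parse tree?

[S [M if c then [M v := n] else [M v := n]]]

v := n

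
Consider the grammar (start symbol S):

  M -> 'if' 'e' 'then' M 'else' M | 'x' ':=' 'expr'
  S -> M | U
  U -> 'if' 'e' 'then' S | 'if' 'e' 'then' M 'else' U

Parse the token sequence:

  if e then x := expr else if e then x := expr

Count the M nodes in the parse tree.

[S [U if e then [M x := expr] else [U if e then [S [M x := expr]]]]]

2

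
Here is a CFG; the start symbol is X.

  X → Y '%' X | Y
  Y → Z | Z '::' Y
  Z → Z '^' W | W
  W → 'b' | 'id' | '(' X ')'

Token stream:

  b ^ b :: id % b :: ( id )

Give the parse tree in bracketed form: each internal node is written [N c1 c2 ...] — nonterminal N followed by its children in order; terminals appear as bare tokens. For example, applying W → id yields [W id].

X
Y % X
Z :: Y % X
Z ^ W :: Y % X
W ^ W :: Y % X
b ^ W :: Y % X
b ^ b :: Y % X
b ^ b :: Z % X
b ^ b :: W % X
b ^ b :: id % X
b ^ b :: id % Y
b ^ b :: id % Z :: Y
b ^ b :: id % W :: Y
b ^ b :: id % b :: Y
b ^ b :: id % b :: Z
b ^ b :: id % b :: W
b ^ b :: id % b :: ( X )
b ^ b :: id % b :: ( Y )
b ^ b :: id % b :: ( Z )
b ^ b :: id % b :: ( W )
b ^ b :: id % b :: ( id )

[X [Y [Z [Z [W b]] ^ [W b]] :: [Y [Z [W id]]]] % [X [Y [Z [W b]] :: [Y [Z [W ( [X [Y [Z [W id]]]] )]]]]]]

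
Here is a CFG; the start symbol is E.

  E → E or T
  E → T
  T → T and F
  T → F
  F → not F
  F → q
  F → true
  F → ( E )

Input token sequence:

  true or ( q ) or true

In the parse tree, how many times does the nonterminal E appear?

4

[E [E [E [T [F true]]] or [T [F ( [E [T [F q]]] )]]] or [T [F true]]]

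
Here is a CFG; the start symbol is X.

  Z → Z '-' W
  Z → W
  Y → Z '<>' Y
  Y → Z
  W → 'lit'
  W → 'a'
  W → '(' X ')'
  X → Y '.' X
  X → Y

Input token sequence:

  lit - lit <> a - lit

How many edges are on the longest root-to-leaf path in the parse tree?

6

[X [Y [Z [Z [W lit]] - [W lit]] <> [Y [Z [Z [W a]] - [W lit]]]]]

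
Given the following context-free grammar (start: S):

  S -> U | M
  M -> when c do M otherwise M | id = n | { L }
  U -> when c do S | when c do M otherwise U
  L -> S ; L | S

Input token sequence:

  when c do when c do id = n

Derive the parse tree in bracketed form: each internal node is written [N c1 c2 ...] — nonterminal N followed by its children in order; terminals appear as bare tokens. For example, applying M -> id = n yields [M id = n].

[S [U when c do [S [U when c do [S [M id = n]]]]]]

S
U
when c do S
when c do U
when c do when c do S
when c do when c do M
when c do when c do id = n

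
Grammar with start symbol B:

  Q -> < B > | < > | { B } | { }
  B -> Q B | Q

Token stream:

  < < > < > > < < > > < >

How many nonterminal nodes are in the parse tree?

[B [Q < [B [Q < >] [B [Q < >]]] >] [B [Q < [B [Q < >]] >] [B [Q < >]]]]

12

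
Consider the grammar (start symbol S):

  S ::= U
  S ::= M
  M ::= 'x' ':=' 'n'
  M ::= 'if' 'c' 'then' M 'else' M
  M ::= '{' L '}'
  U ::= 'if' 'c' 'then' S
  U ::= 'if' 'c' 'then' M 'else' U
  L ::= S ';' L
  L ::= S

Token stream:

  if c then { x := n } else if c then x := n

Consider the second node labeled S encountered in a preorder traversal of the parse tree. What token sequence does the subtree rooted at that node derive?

x := n

[S [U if c then [M { [L [S [M x := n]]] }] else [U if c then [S [M x := n]]]]]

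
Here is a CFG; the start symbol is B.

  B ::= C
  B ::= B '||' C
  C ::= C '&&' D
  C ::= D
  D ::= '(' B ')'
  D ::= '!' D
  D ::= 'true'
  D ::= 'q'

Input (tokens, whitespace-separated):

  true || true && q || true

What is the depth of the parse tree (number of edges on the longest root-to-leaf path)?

5

[B [B [B [C [D true]]] || [C [C [D true]] && [D q]]] || [C [D true]]]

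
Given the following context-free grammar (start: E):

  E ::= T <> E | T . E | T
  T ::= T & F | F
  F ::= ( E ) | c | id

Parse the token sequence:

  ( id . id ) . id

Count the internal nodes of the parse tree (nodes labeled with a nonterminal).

[E [T [F ( [E [T [F id]] . [E [T [F id]]]] )]] . [E [T [F id]]]]

12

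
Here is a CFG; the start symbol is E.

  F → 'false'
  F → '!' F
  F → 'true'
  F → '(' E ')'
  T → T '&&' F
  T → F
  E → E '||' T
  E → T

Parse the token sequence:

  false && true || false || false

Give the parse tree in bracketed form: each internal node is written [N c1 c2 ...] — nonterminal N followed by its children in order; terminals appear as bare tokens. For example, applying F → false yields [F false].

[E [E [E [T [T [F false]] && [F true]]] || [T [F false]]] || [T [F false]]]

E
E || T
E || T || T
T || T || T
T && F || T || T
F && F || T || T
false && F || T || T
false && true || T || T
false && true || F || T
false && true || false || T
false && true || false || F
false && true || false || false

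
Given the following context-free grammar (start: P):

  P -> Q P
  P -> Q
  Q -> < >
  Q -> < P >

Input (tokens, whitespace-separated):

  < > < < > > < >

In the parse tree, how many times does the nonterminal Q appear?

4

[P [Q < >] [P [Q < [P [Q < >]] >] [P [Q < >]]]]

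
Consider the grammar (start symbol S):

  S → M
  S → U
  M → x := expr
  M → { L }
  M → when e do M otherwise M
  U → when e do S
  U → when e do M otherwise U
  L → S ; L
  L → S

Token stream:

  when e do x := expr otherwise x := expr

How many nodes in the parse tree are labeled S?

[S [M when e do [M x := expr] otherwise [M x := expr]]]

1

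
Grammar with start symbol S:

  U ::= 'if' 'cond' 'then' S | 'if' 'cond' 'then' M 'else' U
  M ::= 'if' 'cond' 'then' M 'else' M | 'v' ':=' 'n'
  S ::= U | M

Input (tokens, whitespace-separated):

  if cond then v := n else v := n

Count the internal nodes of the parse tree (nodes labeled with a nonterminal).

[S [M if cond then [M v := n] else [M v := n]]]

4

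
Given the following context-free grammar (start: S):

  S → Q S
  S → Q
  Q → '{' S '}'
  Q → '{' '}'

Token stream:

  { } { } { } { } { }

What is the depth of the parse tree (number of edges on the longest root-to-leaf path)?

6

[S [Q { }] [S [Q { }] [S [Q { }] [S [Q { }] [S [Q { }]]]]]]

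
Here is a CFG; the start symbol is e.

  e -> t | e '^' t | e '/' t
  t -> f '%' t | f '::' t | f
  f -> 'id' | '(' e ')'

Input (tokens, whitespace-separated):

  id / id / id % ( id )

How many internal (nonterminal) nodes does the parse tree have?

[e [e [e [t [f id]]] / [t [f id]]] / [t [f id] % [t [f ( [e [t [f id]]] )]]]]

14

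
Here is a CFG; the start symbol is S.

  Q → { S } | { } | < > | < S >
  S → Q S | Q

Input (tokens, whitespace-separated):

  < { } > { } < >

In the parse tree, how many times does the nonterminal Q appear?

[S [Q < [S [Q { }]] >] [S [Q { }] [S [Q < >]]]]

4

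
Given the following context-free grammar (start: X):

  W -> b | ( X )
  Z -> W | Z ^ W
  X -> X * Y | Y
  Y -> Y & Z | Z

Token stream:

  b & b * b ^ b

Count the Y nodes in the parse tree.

3

[X [X [Y [Y [Z [W b]]] & [Z [W b]]]] * [Y [Z [Z [W b]] ^ [W b]]]]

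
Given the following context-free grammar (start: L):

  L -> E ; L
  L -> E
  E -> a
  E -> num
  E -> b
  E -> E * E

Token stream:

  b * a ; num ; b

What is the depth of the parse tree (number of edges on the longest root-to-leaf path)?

4

[L [E [E b] * [E a]] ; [L [E num] ; [L [E b]]]]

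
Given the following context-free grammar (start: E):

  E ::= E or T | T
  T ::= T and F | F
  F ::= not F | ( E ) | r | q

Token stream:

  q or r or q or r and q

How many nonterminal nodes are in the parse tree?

14

[E [E [E [E [T [F q]]] or [T [F r]]] or [T [F q]]] or [T [T [F r]] and [F q]]]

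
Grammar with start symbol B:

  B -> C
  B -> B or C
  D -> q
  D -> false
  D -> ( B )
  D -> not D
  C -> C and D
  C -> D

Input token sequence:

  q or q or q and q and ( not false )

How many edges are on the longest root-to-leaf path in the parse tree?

7

[B [B [B [C [D q]]] or [C [D q]]] or [C [C [C [D q]] and [D q]] and [D ( [B [C [D not [D false]]]] )]]]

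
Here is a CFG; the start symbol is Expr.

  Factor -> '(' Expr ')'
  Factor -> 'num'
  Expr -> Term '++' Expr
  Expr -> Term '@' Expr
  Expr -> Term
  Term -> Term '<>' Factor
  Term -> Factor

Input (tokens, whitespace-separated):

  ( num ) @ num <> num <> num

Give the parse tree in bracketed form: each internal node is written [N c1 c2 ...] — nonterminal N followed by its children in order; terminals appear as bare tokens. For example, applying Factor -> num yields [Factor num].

Expr
Term @ Expr
Factor @ Expr
( Expr ) @ Expr
( Term ) @ Expr
( Factor ) @ Expr
( num ) @ Expr
( num ) @ Term
( num ) @ Term <> Factor
( num ) @ Term <> Factor <> Factor
( num ) @ Factor <> Factor <> Factor
( num ) @ num <> Factor <> Factor
( num ) @ num <> num <> Factor
( num ) @ num <> num <> num

[Expr [Term [Factor ( [Expr [Term [Factor num]]] )]] @ [Expr [Term [Term [Term [Factor num]] <> [Factor num]] <> [Factor num]]]]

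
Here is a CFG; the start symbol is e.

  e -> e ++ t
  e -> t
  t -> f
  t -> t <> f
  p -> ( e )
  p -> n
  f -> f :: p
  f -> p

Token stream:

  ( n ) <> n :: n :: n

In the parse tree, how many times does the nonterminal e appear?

2

[e [t [t [f [p ( [e [t [f [p n]]]] )]]] <> [f [f [f [p n]] :: [p n]] :: [p n]]]]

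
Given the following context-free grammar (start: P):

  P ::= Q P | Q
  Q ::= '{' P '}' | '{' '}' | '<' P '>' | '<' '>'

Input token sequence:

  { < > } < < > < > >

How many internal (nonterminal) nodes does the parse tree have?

[P [Q { [P [Q < >]] }] [P [Q < [P [Q < >] [P [Q < >]]] >]]]

10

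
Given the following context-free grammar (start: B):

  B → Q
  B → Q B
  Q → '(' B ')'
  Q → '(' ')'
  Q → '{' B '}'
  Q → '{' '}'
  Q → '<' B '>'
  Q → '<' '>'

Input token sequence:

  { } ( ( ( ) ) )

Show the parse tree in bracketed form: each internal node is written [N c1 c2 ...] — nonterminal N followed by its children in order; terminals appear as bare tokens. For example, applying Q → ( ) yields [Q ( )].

[B [Q { }] [B [Q ( [B [Q ( [B [Q ( )]] )]] )]]]

B
Q B
{ } B
{ } Q
{ } ( B )
{ } ( Q )
{ } ( ( B ) )
{ } ( ( Q ) )
{ } ( ( ( ) ) )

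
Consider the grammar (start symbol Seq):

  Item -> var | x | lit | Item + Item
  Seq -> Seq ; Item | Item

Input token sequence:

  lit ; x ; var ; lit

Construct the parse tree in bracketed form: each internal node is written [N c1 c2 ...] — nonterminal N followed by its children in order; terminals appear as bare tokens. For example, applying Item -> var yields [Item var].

[Seq [Seq [Seq [Seq [Item lit]] ; [Item x]] ; [Item var]] ; [Item lit]]

Seq
Seq ; Item
Seq ; Item ; Item
Seq ; Item ; Item ; Item
Item ; Item ; Item ; Item
lit ; Item ; Item ; Item
lit ; x ; Item ; Item
lit ; x ; var ; Item
lit ; x ; var ; lit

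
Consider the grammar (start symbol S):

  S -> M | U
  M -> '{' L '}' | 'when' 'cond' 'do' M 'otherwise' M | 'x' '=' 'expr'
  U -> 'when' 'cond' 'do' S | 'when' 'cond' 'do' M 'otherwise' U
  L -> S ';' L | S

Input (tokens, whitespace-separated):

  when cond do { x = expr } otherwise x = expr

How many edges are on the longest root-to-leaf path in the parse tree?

[S [M when cond do [M { [L [S [M x = expr]]] }] otherwise [M x = expr]]]

6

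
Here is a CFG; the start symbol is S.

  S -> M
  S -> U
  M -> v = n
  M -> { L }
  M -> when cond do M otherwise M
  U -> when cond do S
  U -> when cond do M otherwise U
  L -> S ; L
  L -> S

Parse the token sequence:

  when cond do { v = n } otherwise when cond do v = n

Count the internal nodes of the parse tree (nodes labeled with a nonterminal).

[S [U when cond do [M { [L [S [M v = n]]] }] otherwise [U when cond do [S [M v = n]]]]]

9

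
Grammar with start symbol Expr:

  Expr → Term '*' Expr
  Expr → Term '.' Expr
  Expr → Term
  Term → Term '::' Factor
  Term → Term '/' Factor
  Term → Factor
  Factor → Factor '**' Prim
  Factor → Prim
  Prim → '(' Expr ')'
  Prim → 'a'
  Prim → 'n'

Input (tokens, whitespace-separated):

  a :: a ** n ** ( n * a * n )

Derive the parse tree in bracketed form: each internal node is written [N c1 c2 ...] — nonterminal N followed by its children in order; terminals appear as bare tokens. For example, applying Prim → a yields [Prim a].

[Expr [Term [Term [Factor [Prim a]]] :: [Factor [Factor [Factor [Prim a]] ** [Prim n]] ** [Prim ( [Expr [Term [Factor [Prim n]]] * [Expr [Term [Factor [Prim a]]] * [Expr [Term [Factor [Prim n]]]]]] )]]]]

Expr
Term
Term :: Factor
Factor :: Factor
Prim :: Factor
a :: Factor
a :: Factor ** Prim
a :: Factor ** Prim ** Prim
a :: Prim ** Prim ** Prim
a :: a ** Prim ** Prim
a :: a ** n ** Prim
a :: a ** n ** ( Expr )
a :: a ** n ** ( Term * Expr )
a :: a ** n ** ( Factor * Expr )
a :: a ** n ** ( Prim * Expr )
a :: a ** n ** ( n * Expr )
a :: a ** n ** ( n * Term * Expr )
a :: a ** n ** ( n * Factor * Expr )
a :: a ** n ** ( n * Prim * Expr )
a :: a ** n ** ( n * a * Expr )
a :: a ** n ** ( n * a * Term )
a :: a ** n ** ( n * a * Factor )
a :: a ** n ** ( n * a * Prim )
a :: a ** n ** ( n * a * n )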